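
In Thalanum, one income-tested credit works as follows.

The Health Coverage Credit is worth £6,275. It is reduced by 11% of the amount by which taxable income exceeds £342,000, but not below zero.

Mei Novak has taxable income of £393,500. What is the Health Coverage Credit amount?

Health Coverage Credit: 11% of the £51,500 excess over £342,000 is £5,665; credit = £6,275 − £5,665 = £610.

£610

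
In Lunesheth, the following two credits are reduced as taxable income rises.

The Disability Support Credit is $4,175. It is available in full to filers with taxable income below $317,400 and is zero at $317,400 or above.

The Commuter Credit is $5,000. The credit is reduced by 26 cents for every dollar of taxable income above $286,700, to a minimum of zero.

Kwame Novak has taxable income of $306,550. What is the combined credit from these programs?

Disability Support Credit: $306,550 is below the $317,400 cutoff, so the full $4,175 applies.
Commuter Credit: 26% of the $19,850 excess over $286,700 is $5,161 ≥ base, so the credit is $0.
Total: $4,175 + $0 = $4,175.

$4,175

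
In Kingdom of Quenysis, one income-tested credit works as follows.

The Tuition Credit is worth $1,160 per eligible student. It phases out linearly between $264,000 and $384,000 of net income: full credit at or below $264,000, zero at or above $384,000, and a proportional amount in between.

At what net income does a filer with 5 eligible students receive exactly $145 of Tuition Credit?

Full credit = 5 × $1,160 = $5,800.
$145 is 145/5,800 of the full $5,800, so 5,655/5,800 of the $120,000 range has been used: income = $264,000 + $120,000 × 5,655/5,800 = $381,000.

$381,000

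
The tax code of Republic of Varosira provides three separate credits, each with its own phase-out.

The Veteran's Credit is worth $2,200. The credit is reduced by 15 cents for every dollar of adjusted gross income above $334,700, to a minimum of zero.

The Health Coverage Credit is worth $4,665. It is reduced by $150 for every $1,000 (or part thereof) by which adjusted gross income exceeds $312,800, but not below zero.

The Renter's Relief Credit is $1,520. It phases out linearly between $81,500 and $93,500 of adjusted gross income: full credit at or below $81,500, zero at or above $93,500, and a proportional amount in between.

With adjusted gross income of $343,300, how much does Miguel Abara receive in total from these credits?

$925

Veteran's Credit: 15% of the $8,600 excess over $334,700 is $1,290; credit = $2,200 − $1,290 = $910.
Health Coverage Credit: income exceeds $312,800 by $30,500, which is 31 full-or-partial $1,000 increments; reduction = 31 × $150 = $4,650, leaving $15.
Renter's Relief Credit: $343,300 is at or above $93,500, so the credit is $0.
Total: $910 + $15 + $0 = $925.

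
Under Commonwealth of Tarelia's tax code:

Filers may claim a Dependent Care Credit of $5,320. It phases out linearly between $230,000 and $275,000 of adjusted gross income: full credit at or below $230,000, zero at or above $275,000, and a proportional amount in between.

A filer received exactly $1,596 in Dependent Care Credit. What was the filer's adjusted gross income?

$261,500

$1,596 is 1,596/5,320 of the full $5,320, so 3,724/5,320 of the $45,000 range has been used: income = $230,000 + $45,000 × 3,724/5,320 = $261,500.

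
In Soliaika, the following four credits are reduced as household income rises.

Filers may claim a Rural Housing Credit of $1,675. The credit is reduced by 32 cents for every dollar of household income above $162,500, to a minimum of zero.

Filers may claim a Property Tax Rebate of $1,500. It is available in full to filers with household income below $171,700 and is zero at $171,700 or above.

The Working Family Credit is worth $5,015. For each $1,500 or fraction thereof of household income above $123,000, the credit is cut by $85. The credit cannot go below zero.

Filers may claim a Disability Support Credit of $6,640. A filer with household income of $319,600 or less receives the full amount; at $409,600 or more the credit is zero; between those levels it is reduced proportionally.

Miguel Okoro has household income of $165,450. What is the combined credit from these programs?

$11,421

Rural Housing Credit: 32% of the $2,950 excess over $162,500 is $944; credit = $1,675 − $944 = $731.
Property Tax Rebate: $165,450 is below the $171,700 cutoff, so the full $1,500 applies.
Working Family Credit: income exceeds $123,000 by $42,450, which is 29 full-or-partial $1,500 increments; reduction = 29 × $85 = $2,465, leaving $2,550.
Disability Support Credit: $165,450 is at or below the $319,600 threshold, so the full $6,640 applies.
Total: $731 + $1,500 + $2,550 + $6,640 = $11,421.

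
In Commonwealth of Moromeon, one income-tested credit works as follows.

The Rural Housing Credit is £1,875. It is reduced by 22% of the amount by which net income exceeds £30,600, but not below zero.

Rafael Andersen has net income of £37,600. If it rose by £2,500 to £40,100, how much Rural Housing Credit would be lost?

At £37,600 — 22% of the £7,000 excess over £30,600 is £1,540; credit = £1,875 − £1,540 = £335.
At £40,100 — 22% of the £9,500 excess over £30,600 is £2,090 ≥ base, so the credit is £0.
Lost: £335 − £0 = £335.

£335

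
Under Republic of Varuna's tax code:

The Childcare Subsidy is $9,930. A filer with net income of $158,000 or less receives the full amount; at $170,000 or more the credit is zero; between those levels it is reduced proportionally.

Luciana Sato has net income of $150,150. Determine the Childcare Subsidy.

$9,930

Childcare Subsidy: $150,150 is at or below the $158,000 threshold, so the full $9,930 applies.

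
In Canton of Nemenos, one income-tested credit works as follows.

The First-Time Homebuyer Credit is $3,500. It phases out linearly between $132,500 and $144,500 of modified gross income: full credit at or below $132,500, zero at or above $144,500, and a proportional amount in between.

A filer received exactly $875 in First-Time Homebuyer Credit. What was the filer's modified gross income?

$875 is 875/3,500 of the full $3,500, so 2,625/3,500 of the $12,000 range has been used: income = $132,500 + $12,000 × 2,625/3,500 = $141,500.

$141,500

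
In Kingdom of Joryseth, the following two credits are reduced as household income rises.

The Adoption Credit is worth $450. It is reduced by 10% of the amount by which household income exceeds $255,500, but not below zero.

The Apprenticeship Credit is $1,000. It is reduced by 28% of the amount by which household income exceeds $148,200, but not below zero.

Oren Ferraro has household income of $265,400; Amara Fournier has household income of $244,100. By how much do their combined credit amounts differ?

Oren ($265,400): Adoption Credit: 10% of the $9,900 excess over $255,500 is $990 ≥ base, so the credit is $0. Apprenticeship Credit: 28% of the $117,200 excess over $148,200 is $32,816 ≥ base, so the credit is $0. total $0 + $0 = $0
Amara ($244,100): Adoption Credit: $244,100 is at or below the $255,500 threshold, so the full $450 applies. Apprenticeship Credit: 28% of the $95,900 excess over $148,200 is $26,852 ≥ base, so the credit is $0. total $450 + $0 = $450
Difference: |$0 − $450| = $450.

$450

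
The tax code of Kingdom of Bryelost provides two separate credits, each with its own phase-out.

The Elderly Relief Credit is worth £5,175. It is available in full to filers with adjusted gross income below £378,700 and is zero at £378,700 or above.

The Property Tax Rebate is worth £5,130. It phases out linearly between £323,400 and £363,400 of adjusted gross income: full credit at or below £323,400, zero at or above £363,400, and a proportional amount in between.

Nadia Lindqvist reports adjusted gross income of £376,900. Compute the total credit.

£5,175

Elderly Relief Credit: £376,900 is below the £378,700 cutoff, so the full £5,175 applies.
Property Tax Rebate: £376,900 is at or above £363,400, so the credit is £0.
Total: £5,175 + £0 = £5,175.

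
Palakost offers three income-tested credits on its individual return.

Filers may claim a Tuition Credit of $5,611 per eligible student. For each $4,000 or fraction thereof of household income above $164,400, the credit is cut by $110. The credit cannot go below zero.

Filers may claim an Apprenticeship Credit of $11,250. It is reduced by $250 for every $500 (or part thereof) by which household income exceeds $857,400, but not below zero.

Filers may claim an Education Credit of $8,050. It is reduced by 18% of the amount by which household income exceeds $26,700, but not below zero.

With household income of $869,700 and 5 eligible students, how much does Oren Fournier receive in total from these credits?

$13,585

Tuition Credit: base = 5 × $5,611 = $28,055. income exceeds $164,400 by $705,300, which is 177 full-or-partial $4,000 increments; reduction = 177 × $110 = $19,470, leaving $8,585.
Apprenticeship Credit: income exceeds $857,400 by $12,300, which is 25 full-or-partial $500 increments; reduction = 25 × $250 = $6,250, leaving $5,000.
Education Credit: 18% of the $843,000 excess over $26,700 is $151,740 ≥ base, so the credit is $0.
Total: $8,585 + $5,000 + $0 = $13,585.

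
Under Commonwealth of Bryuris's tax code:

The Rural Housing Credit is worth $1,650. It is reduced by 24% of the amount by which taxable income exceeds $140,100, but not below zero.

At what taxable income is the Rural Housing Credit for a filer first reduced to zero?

The credit falls by 24% of each dollar above $140,100, so it reaches zero when the excess is $1,650 / 24% = $6,875: income = $140,100 + $6,875 = $146,975.

$146,975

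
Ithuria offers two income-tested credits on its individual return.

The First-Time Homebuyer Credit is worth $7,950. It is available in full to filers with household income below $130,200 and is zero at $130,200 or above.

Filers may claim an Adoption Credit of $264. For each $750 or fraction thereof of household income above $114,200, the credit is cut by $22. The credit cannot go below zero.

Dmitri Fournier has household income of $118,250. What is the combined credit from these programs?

First-Time Homebuyer Credit: $118,250 is below the $130,200 cutoff, so the full $7,950 applies.
Adoption Credit: income exceeds $114,200 by $4,050, which is 6 full-or-partial $750 increments; reduction = 6 × $22 = $132, leaving $132.
Total: $7,950 + $132 = $8,082.

$8,082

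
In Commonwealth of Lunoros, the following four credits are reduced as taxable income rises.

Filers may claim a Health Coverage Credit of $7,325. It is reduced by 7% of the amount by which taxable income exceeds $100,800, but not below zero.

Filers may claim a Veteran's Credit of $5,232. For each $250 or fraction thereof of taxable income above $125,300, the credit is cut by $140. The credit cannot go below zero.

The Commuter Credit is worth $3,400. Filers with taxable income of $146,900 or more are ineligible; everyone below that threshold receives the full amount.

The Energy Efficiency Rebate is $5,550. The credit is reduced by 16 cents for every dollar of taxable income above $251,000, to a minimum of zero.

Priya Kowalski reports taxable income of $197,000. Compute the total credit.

Health Coverage Credit: 7% of the $96,200 excess over $100,800 is $6,734; credit = $7,325 − $6,734 = $591.
Veteran's Credit: income exceeds $125,300 by $71,700 → 287 increments × $140 = $40,180 ≥ base, so the credit is $0.
Commuter Credit: $197,000 meets or exceeds the $146,900 cutoff, so the credit is $0.
Energy Efficiency Rebate: $197,000 is at or below the $251,000 threshold, so the full $5,550 applies.
Total: $591 + $0 + $0 + $5,550 = $6,141.

$6,141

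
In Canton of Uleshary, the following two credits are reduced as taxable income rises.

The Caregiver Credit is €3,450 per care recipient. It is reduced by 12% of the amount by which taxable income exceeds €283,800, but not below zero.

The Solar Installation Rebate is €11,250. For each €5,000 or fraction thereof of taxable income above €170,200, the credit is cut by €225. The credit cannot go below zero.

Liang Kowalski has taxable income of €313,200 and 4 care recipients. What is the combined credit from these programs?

€14,997

Caregiver Credit: base = 4 × €3,450 = €13,800. 12% of the €29,400 excess over €283,800 is €3,528; credit = €13,800 − €3,528 = €10,272.
Solar Installation Rebate: income exceeds €170,200 by €143,000, which is 29 full-or-partial €5,000 increments; reduction = 29 × €225 = €6,525, leaving €4,725.
Total: €10,272 + €4,725 = €14,997.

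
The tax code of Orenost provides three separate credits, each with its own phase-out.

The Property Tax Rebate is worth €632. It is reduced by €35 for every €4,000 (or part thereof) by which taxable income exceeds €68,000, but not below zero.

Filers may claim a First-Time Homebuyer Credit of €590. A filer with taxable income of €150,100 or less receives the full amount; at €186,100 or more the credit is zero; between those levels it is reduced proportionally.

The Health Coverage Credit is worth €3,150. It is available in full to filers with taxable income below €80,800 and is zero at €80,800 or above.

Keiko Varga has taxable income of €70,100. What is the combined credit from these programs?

€4,337

Property Tax Rebate: income exceeds €68,000 by €2,100, which is 1 full-or-partial €4,000 increment; reduction = 1 × €35 = €35, leaving €597.
First-Time Homebuyer Credit: €70,100 is at or below the €150,100 threshold, so the full €590 applies.
Health Coverage Credit: €70,100 is below the €80,800 cutoff, so the full €3,150 applies.
Total: €597 + €590 + €3,150 = €4,337.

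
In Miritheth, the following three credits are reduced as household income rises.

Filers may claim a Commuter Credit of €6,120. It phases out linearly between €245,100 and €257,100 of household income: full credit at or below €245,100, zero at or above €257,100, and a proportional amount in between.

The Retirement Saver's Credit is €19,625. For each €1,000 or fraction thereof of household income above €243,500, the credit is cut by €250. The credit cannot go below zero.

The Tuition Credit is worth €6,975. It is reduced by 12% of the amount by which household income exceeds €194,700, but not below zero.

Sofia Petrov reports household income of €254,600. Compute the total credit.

€17,900

Commuter Credit: €254,600 is €9,500 into a €12,000 phase-out range, leaving 2,500/12,000 of the credit: €6,120 × 2,500/12,000 = €1,275.
Retirement Saver's Credit: income exceeds €243,500 by €11,100, which is 12 full-or-partial €1,000 increments; reduction = 12 × €250 = €3,000, leaving €16,625.
Tuition Credit: 12% of the €59,900 excess over €194,700 is €7,188 ≥ base, so the credit is €0.
Total: €1,275 + €16,625 + €0 = €17,900.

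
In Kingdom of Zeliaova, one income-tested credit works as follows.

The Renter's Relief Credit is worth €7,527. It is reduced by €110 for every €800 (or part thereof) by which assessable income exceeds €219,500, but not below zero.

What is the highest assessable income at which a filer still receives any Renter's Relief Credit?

After 68 increments the reduction is 68 × €110 = €7,480, leaving €47; one more increment wipes it out. Increment 68 ends at excess 68 × €800 = €54,400, so the highest qualifying income is €219,500 + €54,400 = €273,900.

€273,900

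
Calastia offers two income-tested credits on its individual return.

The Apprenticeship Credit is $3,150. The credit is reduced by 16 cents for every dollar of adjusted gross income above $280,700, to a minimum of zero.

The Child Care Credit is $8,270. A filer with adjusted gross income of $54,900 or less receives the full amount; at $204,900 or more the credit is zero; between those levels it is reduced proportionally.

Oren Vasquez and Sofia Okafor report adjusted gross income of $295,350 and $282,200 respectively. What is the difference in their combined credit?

$2,104

Oren ($295,350): Apprenticeship Credit: 16% of the $14,650 excess over $280,700 is $2,344; credit = $3,150 − $2,344 = $806. Child Care Credit: $295,350 is at or above $204,900, so the credit is $0. total $806 + $0 = $806
Sofia ($282,200): Apprenticeship Credit: 16% of the $1,500 excess over $280,700 is $240; credit = $3,150 − $240 = $2,910. Child Care Credit: $282,200 is at or above $204,900, so the credit is $0. total $2,910 + $0 = $2,910
Difference: |$806 − $2,910| = $2,104.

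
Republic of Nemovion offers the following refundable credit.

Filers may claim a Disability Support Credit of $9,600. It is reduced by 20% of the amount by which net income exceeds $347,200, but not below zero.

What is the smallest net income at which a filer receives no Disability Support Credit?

The credit falls by 20% of each dollar above $347,200, so it reaches zero when the excess is $9,600 / 20% = $48,000: income = $347,200 + $48,000 = $395,200.

$395,200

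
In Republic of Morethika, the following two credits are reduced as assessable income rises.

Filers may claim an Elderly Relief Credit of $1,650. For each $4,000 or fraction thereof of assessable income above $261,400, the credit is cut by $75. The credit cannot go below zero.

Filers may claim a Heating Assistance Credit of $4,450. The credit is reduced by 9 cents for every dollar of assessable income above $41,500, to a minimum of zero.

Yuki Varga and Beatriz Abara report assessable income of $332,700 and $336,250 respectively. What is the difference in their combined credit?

Yuki ($332,700): Elderly Relief Credit: income exceeds $261,400 by $71,300, which is 18 full-or-partial $4,000 increments; reduction = 18 × $75 = $1,350, leaving $300. Heating Assistance Credit: 9% of the $291,200 excess over $41,500 is $26,208 ≥ base, so the credit is $0. total $300 + $0 = $300
Beatriz ($336,250): Elderly Relief Credit: income exceeds $261,400 by $74,850, which is 19 full-or-partial $4,000 increments; reduction = 19 × $75 = $1,425, leaving $225. Heating Assistance Credit: 9% of the $294,750 excess over $41,500 is $26,527.50 ≥ base, so the credit is $0. total $225 + $0 = $225
Difference: |$300 − $225| = $75.

$75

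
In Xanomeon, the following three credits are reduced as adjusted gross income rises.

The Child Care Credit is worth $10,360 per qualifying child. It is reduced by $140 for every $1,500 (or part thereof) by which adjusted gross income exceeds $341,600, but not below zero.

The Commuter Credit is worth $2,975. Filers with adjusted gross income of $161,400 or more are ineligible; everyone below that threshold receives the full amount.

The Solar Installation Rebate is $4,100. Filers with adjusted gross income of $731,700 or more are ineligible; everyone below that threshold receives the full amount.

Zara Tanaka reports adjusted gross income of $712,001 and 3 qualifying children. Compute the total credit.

$4,100

Child Care Credit: base = 3 × $10,360 = $31,080. income exceeds $341,600 by $370,401 → 247 increments × $140 = $34,580 ≥ base, so the credit is $0.
Commuter Credit: $712,001 meets or exceeds the $161,400 cutoff, so the credit is $0.
Solar Installation Rebate: $712,001 is below the $731,700 cutoff, so the full $4,100 applies.
Total: $0 + $0 + $4,100 = $4,100.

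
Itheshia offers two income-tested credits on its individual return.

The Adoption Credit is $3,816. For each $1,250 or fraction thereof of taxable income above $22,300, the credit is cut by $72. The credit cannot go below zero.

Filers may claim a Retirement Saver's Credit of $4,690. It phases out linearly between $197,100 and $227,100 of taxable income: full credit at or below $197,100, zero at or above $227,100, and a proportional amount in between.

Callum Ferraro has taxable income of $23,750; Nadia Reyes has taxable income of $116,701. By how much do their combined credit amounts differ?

Callum ($23,750): Adoption Credit: income exceeds $22,300 by $1,450, which is 2 full-or-partial $1,250 increments; reduction = 2 × $72 = $144, leaving $3,672. Retirement Saver's Credit: $23,750 is at or below the $197,100 threshold, so the full $4,690 applies. total $3,672 + $4,690 = $8,362
Nadia ($116,701): Adoption Credit: income exceeds $22,300 by $94,401 → 76 increments × $72 = $5,472 ≥ base, so the credit is $0. Retirement Saver's Credit: $116,701 is at or below the $197,100 threshold, so the full $4,690 applies. total $0 + $4,690 = $4,690
Difference: |$8,362 − $4,690| = $3,672.

$3,672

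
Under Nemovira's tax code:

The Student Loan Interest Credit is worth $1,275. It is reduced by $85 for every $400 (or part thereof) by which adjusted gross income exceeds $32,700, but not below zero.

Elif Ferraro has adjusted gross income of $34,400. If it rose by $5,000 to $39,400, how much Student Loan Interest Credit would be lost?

At $34,400 — income exceeds $32,700 by $1,700, which is 5 full-or-partial $400 increments; reduction = 5 × $85 = $425, leaving $850.
At $39,400 — income exceeds $32,700 by $6,700 → 17 increments × $85 = $1,445 ≥ base, so the credit is $0.
Lost: $850 − $0 = $850.

$850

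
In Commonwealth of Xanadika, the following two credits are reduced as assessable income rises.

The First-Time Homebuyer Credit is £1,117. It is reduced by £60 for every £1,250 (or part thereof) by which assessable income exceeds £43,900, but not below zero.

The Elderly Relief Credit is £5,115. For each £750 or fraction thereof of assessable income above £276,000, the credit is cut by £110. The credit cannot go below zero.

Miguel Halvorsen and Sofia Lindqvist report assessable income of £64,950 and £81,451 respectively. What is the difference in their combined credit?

Miguel (£64,950): First-Time Homebuyer Credit: income exceeds £43,900 by £21,050, which is 17 full-or-partial £1,250 increments; reduction = 17 × £60 = £1,020, leaving £97. Elderly Relief Credit: £64,950 is at or below the £276,000 threshold, so the full £5,115 applies. total £97 + £5,115 = £5,212
Sofia (£81,451): First-Time Homebuyer Credit: income exceeds £43,900 by £37,551 → 31 increments × £60 = £1,860 ≥ base, so the credit is £0. Elderly Relief Credit: £81,451 is at or below the £276,000 threshold, so the full £5,115 applies. total £0 + £5,115 = £5,115
Difference: |£5,212 − £5,115| = £97.

£97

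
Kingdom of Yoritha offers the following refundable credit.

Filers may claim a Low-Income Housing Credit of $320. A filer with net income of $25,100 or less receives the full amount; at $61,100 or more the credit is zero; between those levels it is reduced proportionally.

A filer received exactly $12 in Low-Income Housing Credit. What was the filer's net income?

$12 is 12/320 of the full $320, so 308/320 of the $36,000 range has been used: income = $25,100 + $36,000 × 308/320 = $59,750.

$59,750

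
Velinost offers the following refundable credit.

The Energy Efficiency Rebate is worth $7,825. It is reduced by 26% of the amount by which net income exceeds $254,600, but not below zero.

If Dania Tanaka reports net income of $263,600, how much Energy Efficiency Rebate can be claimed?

Energy Efficiency Rebate: 26% of the $9,000 excess over $254,600 is $2,340; credit = $7,825 − $2,340 = $5,485.

$5,485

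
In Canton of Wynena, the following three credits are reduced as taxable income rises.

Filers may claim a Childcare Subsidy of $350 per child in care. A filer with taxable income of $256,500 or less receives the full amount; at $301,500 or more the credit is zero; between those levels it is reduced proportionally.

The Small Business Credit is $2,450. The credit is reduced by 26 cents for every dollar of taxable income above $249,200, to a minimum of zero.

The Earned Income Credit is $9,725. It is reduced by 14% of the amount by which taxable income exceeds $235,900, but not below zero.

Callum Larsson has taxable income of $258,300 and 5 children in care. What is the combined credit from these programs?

Childcare Subsidy: base = 5 × $350 = $1,750. $258,300 is $1,800 into a $45,000 phase-out range, leaving 43,200/45,000 of the credit: $1,750 × 43,200/45,000 = $1,680.
Small Business Credit: 26% of the $9,100 excess over $249,200 is $2,366; credit = $2,450 − $2,366 = $84.
Earned Income Credit: 14% of the $22,400 excess over $235,900 is $3,136; credit = $9,725 − $3,136 = $6,589.
Total: $1,680 + $84 + $6,589 = $8,353.

$8,353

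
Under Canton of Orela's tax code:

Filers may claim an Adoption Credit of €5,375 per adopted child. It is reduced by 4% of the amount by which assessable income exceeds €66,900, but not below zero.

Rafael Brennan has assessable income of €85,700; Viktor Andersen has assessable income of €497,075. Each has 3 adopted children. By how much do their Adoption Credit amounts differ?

Rafael (€85,700): Adoption Credit: base = 3 × €5,375 = €16,125. 4% of the €18,800 excess over €66,900 is €752; credit = €16,125 − €752 = €15,373.
Viktor (€497,075): Adoption Credit: base = 3 × €5,375 = €16,125. 4% of the €430,175 excess over €66,900 is €17,207 ≥ base, so the credit is €0.
Difference: |€15,373 − €0| = €15,373.

€15,373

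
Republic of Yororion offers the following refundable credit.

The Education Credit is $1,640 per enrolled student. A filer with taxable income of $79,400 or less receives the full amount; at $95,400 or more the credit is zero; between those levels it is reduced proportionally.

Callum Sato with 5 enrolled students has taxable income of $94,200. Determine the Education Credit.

$615

Education Credit: base = 5 × $1,640 = $8,200. $94,200 is $14,800 into a $16,000 phase-out range, leaving 1,200/16,000 of the credit: $8,200 × 1,200/16,000 = $615.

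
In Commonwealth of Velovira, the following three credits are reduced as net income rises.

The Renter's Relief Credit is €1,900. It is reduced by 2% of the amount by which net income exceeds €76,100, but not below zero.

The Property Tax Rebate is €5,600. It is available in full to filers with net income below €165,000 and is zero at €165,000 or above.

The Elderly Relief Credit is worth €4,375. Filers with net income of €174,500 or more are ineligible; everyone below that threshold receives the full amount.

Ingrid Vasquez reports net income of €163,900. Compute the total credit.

Renter's Relief Credit: 2% of the €87,800 excess over €76,100 is €1,756; credit = €1,900 − €1,756 = €144.
Property Tax Rebate: €163,900 is below the €165,000 cutoff, so the full €5,600 applies.
Elderly Relief Credit: €163,900 is below the €174,500 cutoff, so the full €4,375 applies.
Total: €144 + €5,600 + €4,375 = €10,119.

€10,119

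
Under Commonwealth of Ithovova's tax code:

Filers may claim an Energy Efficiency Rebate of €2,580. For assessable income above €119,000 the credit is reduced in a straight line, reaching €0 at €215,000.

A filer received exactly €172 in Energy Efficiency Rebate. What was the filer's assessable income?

€208,600

€172 is 172/2,580 of the full €2,580, so 2,408/2,580 of the €96,000 range has been used: income = €119,000 + €96,000 × 2,408/2,580 = €208,600.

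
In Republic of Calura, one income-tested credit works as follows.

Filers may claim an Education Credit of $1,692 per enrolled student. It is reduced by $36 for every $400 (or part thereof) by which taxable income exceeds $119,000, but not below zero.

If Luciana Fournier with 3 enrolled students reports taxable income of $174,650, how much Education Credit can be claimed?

Education Credit: base = 3 × $1,692 = $5,076. income exceeds $119,000 by $55,650, which is 140 full-or-partial $400 increments; reduction = 140 × $36 = $5,040, leaving $36.

$36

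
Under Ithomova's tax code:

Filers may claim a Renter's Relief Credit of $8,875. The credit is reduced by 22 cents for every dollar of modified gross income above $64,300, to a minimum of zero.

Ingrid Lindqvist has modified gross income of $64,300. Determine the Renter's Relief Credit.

$8,875

Renter's Relief Credit: $64,300 is at or below the $64,300 threshold, so the full $8,875 applies.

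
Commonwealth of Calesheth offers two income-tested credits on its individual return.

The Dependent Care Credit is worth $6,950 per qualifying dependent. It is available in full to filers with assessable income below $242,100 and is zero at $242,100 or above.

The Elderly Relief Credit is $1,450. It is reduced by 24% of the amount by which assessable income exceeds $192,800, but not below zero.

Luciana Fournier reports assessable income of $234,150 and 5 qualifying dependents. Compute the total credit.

$34,750

Dependent Care Credit: base = 5 × $6,950 = $34,750. $234,150 is below the $242,100 cutoff, so the full $34,750 applies.
Elderly Relief Credit: 24% of the $41,350 excess over $192,800 is $9,924 ≥ base, so the credit is $0.
Total: $34,750 + $0 = $34,750.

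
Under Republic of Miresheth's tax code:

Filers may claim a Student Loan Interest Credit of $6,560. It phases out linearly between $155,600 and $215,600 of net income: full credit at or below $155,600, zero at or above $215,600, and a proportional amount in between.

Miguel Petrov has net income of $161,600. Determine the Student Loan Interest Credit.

$5,904

Student Loan Interest Credit: $161,600 is $6,000 into a $60,000 phase-out range, leaving 54,000/60,000 of the credit: $6,560 × 54,000/60,000 = $5,904.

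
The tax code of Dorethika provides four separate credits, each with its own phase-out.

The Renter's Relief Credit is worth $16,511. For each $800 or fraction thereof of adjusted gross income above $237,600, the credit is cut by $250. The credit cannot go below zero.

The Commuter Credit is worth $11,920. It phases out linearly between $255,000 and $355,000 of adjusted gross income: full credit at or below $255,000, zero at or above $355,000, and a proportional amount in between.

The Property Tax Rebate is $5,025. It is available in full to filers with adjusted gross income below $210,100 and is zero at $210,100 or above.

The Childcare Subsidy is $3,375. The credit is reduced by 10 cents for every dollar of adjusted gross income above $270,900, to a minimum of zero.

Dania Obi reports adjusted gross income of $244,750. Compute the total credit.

Renter's Relief Credit: income exceeds $237,600 by $7,150, which is 9 full-or-partial $800 increments; reduction = 9 × $250 = $2,250, leaving $14,261.
Commuter Credit: $244,750 is at or below the $255,000 threshold, so the full $11,920 applies.
Property Tax Rebate: $244,750 meets or exceeds the $210,100 cutoff, so the credit is $0.
Childcare Subsidy: $244,750 is at or below the $270,900 threshold, so the full $3,375 applies.
Total: $14,261 + $11,920 + $0 + $3,375 = $29,556.

$29,556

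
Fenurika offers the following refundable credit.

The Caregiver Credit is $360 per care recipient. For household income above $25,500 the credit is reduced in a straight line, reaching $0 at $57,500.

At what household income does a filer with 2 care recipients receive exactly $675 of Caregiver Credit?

Full credit = 2 × $360 = $720.
$675 is 675/720 of the full $720, so 45/720 of the $32,000 range has been used: income = $25,500 + $32,000 × 45/720 = $27,500.

$27,500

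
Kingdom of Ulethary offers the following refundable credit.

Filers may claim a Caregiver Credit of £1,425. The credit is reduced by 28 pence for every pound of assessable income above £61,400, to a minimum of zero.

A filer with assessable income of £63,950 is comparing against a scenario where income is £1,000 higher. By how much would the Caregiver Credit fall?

£280

At £63,950 — 28% of the £2,550 excess over £61,400 is £714; credit = £1,425 − £714 = £711.
At £64,950 — 28% of the £3,550 excess over £61,400 is £994; credit = £1,425 − £994 = £431.
Lost: £711 − £431 = £280.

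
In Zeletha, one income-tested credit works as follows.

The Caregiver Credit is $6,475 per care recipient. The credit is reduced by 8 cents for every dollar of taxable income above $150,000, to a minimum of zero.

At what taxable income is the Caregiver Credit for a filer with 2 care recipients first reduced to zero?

Full credit = 2 × $6,475 = $12,950.
The credit falls by 8% of each dollar above $150,000, so it reaches zero when the excess is $12,950 / 8% = $161,875: income = $150,000 + $161,875 = $311,875.

$311,875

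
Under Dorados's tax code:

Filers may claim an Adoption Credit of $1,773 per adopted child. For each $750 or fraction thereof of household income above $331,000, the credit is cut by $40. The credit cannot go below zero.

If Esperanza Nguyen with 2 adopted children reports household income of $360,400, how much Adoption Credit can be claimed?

Adoption Credit: base = 2 × $1,773 = $3,546. income exceeds $331,000 by $29,400, which is 40 full-or-partial $750 increments; reduction = 40 × $40 = $1,600, leaving $1,946.

$1,946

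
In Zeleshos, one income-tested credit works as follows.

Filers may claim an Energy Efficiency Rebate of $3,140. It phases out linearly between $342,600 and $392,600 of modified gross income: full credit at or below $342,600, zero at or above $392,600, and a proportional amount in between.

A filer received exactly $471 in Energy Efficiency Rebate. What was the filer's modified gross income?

$471 is 471/3,140 of the full $3,140, so 2,669/3,140 of the $50,000 range has been used: income = $342,600 + $50,000 × 2,669/3,140 = $385,100.

$385,100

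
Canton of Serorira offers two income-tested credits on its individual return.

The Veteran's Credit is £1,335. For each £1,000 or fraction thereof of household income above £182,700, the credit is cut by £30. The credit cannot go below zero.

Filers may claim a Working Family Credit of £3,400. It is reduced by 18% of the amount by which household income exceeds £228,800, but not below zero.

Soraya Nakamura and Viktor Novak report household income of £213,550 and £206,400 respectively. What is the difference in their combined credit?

£210

Soraya (£213,550): Veteran's Credit: income exceeds £182,700 by £30,850, which is 31 full-or-partial £1,000 increments; reduction = 31 × £30 = £930, leaving £405. Working Family Credit: £213,550 is at or below the £228,800 threshold, so the full £3,400 applies. total £405 + £3,400 = £3,805
Viktor (£206,400): Veteran's Credit: income exceeds £182,700 by £23,700, which is 24 full-or-partial £1,000 increments; reduction = 24 × £30 = £720, leaving £615. Working Family Credit: £206,400 is at or below the £228,800 threshold, so the full £3,400 applies. total £615 + £3,400 = £4,015
Difference: |£3,805 − £4,015| = £210.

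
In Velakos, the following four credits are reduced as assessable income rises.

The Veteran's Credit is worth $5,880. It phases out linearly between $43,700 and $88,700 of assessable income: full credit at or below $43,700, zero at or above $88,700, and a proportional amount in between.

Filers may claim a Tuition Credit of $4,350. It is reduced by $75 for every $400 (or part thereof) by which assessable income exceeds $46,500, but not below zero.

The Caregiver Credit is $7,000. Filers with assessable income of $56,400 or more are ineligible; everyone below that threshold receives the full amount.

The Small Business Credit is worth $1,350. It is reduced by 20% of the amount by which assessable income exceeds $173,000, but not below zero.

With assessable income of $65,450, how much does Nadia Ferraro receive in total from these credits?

Veteran's Credit: $65,450 is $21,750 into a $45,000 phase-out range, leaving 23,250/45,000 of the credit: $5,880 × 23,250/45,000 = $3,038.
Tuition Credit: income exceeds $46,500 by $18,950, which is 48 full-or-partial $400 increments; reduction = 48 × $75 = $3,600, leaving $750.
Caregiver Credit: $65,450 meets or exceeds the $56,400 cutoff, so the credit is $0.
Small Business Credit: $65,450 is at or below the $173,000 threshold, so the full $1,350 applies.
Total: $3,038 + $750 + $0 + $1,350 = $5,138.

$5,138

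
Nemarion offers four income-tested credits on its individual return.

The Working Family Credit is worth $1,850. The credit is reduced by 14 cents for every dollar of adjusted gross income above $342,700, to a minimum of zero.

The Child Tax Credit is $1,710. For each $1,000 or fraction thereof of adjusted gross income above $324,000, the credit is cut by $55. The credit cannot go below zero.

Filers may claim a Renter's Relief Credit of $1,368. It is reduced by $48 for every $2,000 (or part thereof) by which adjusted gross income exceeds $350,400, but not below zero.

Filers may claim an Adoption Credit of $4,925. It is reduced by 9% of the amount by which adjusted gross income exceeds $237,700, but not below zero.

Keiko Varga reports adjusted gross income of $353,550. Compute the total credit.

Working Family Credit: 14% of the $10,850 excess over $342,700 is $1,519; credit = $1,850 − $1,519 = $331.
Child Tax Credit: income exceeds $324,000 by $29,550, which is 30 full-or-partial $1,000 increments; reduction = 30 × $55 = $1,650, leaving $60.
Renter's Relief Credit: income exceeds $350,400 by $3,150, which is 2 full-or-partial $2,000 increments; reduction = 2 × $48 = $96, leaving $1,272.
Adoption Credit: 9% of the $115,850 excess over $237,700 is $10,426.50 ≥ base, so the credit is $0.
Total: $331 + $60 + $1,272 + $0 = $1,663.

$1,663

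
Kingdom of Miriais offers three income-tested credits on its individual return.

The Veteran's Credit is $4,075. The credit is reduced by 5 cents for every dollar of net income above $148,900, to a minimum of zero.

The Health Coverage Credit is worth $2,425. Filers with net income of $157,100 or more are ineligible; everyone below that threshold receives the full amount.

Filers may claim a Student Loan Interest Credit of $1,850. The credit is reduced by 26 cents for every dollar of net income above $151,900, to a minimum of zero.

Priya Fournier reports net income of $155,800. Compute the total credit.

Veteran's Credit: 5% of the $6,900 excess over $148,900 is $345; credit = $4,075 − $345 = $3,730.
Health Coverage Credit: $155,800 is below the $157,100 cutoff, so the full $2,425 applies.
Student Loan Interest Credit: 26% of the $3,900 excess over $151,900 is $1,014; credit = $1,850 − $1,014 = $836.
Total: $3,730 + $2,425 + $836 = $6,991.

$6,991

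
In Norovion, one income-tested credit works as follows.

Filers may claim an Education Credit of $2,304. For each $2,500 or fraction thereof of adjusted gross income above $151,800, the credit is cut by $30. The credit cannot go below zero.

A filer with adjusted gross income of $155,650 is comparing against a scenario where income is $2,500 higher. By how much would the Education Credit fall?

$30

At $155,650 — income exceeds $151,800 by $3,850, which is 2 full-or-partial $2,500 increments; reduction = 2 × $30 = $60, leaving $2,244.
At $158,150 — income exceeds $151,800 by $6,350, which is 3 full-or-partial $2,500 increments; reduction = 3 × $30 = $90, leaving $2,214.
Lost: $2,244 − $2,214 = $30.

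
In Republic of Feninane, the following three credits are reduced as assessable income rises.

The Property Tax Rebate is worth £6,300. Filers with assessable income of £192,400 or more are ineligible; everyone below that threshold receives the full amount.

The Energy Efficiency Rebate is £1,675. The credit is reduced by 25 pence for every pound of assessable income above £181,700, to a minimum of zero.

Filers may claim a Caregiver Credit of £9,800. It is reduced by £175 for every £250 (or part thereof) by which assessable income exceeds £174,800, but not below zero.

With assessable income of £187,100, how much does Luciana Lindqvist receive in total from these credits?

£7,675

Property Tax Rebate: £187,100 is below the £192,400 cutoff, so the full £6,300 applies.
Energy Efficiency Rebate: 25% of the £5,400 excess over £181,700 is £1,350; credit = £1,675 − £1,350 = £325.
Caregiver Credit: income exceeds £174,800 by £12,300, which is 50 full-or-partial £250 increments; reduction = 50 × £175 = £8,750, leaving £1,050.
Total: £6,300 + £325 + £1,050 = £7,675.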